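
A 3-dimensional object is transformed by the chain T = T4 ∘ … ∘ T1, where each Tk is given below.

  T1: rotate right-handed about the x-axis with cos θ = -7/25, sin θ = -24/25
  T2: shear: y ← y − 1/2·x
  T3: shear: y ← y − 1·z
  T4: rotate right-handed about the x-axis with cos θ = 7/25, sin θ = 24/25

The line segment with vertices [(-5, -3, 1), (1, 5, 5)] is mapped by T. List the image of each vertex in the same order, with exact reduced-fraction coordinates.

image vertices: (-5, -101/50, 59/25), (1, 17/2, 7)

T1 rotate right-handed about the x-axis with cos θ = -7/25, sin θ = -24/25: (-5, -3, 1) → (-5, 9/5, 13/5); (1, 5, 5) → (1, 17/5, -31/5)
T2 shear: y ← y − 1/2·x: (-5, 9/5, 13/5) → (-5, 43/10, 13/5); (1, 17/5, -31/5) → (1, 29/10, -31/5)
T3 shear: y ← y − 1·z: (-5, 43/10, 13/5) → (-5, 17/10, 13/5); (1, 29/10, -31/5) → (1, 91/10, -31/5)
T4 rotate right-handed about the x-axis with cos θ = 7/25, sin θ = 24/25: (-5, 17/10, 13/5) → (-5, -101/50, 59/25); (1, 91/10, -31/5) → (1, 17/2, 7)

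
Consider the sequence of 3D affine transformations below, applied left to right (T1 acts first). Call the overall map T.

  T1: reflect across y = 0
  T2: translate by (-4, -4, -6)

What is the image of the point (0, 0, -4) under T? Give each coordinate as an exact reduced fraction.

T(p) = (-4, -4, -10)

T1 reflect across y = 0: (0, 0, -4) → (0, 0, -4)
T2 translate by (-4, -4, -6): (0, 0, -4) → (-4, -4, -10)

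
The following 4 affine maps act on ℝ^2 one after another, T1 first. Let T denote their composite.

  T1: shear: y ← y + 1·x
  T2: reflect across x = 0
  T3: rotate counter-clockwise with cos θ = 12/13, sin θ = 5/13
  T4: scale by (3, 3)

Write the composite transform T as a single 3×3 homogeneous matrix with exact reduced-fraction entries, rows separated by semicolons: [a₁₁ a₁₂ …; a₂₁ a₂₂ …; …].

T1 = [1 0 0; 1 1 0; 0 0 1]
T2·T1 = [-1 0 0; 1 1 0; 0 0 1]
T3·…·T1 = [-17/13 -5/13 0; 7/13 12/13 0; 0 0 1]
T4·…·T1 = [-51/13 -15/13 0; 21/13 36/13 0; 0 0 1]

T = [-51/13 -15/13 0; 21/13 36/13 0; 0 0 1]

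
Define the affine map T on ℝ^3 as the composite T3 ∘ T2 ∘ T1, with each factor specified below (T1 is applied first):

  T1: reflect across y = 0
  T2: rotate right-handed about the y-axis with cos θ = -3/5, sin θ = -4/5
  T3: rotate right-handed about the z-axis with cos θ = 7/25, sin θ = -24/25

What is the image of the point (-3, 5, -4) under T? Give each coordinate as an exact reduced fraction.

T(p) = (-17/5, -31/5, 0)

T1 reflect across y = 0: (-3, 5, -4) → (-3, -5, -4)
T2 rotate right-handed about the y-axis with cos θ = -3/5, sin θ = -4/5: (-3, -5, -4) → (5, -5, 0)
T3 rotate right-handed about the z-axis with cos θ = 7/25, sin θ = -24/25: (5, -5, 0) → (-17/5, -31/5, 0)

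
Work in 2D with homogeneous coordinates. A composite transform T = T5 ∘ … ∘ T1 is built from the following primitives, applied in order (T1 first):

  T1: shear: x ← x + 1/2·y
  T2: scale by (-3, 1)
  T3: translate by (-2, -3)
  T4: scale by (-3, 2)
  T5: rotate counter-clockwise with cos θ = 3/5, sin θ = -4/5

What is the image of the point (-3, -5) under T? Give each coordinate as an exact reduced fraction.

T1 shear: x ← x + 1/2·y: (-3, -5) → (-11/2, -5)
T2 scale by (-3, 1): (-11/2, -5) → (33/2, -5)
T3 translate by (-2, -3): (33/2, -5) → (29/2, -8)
T4 scale by (-3, 2): (29/2, -8) → (-87/2, -16)
T5 rotate counter-clockwise with cos θ = 3/5, sin θ = -4/5: (-87/2, -16) → (-389/10, 126/5)

T(p) = (-389/10, 126/5)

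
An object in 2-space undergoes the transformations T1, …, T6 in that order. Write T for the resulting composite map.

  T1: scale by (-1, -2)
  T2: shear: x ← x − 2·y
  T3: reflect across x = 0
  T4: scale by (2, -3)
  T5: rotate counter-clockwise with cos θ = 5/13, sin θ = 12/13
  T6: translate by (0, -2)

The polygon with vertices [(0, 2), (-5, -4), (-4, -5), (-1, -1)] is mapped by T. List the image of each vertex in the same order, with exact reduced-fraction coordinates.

image vertices: (-224/13, -158/13), (398/13, 118/13), (40, 16), (102/13, 16/13)

T1 scale by (-1, -2): (0, 2) → (0, -4); (-5, -4) → (5, 8); (-4, -5) → (4, 10); (-1, -1) → (1, 2)
T2 shear: x ← x − 2·y: (0, -4) → (8, -4); (5, 8) → (-11, 8); (4, 10) → (-16, 10); (1, 2) → (-3, 2)
T3 reflect across x = 0: (8, -4) → (-8, -4); (-11, 8) → (11, 8); (-16, 10) → (16, 10); (-3, 2) → (3, 2)
T4 scale by (2, -3): (-8, -4) → (-16, 12); (11, 8) → (22, -24); (16, 10) → (32, -30); (3, 2) → (6, -6)
T5 rotate counter-clockwise with cos θ = 5/13, sin θ = 12/13: (-16, 12) → (-224/13, -132/13); (22, -24) → (398/13, 144/13); (32, -30) → (40, 18); (6, -6) → (102/13, 42/13)
T6 translate by (0, -2): (-224/13, -132/13) → (-224/13, -158/13); (398/13, 144/13) → (398/13, 118/13); (40, 18) → (40, 16); (102/13, 42/13) → (102/13, 16/13)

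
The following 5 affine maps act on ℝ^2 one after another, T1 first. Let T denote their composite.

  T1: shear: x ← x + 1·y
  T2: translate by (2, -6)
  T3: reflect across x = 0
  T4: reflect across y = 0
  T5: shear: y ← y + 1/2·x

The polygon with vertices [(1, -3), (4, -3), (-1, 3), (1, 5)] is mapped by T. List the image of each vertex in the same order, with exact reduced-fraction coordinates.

image vertices: (0, 9), (-3, 15/2), (-4, 1), (-8, -3)

T1 shear: x ← x + 1·y: (1, -3) → (-2, -3); (4, -3) → (1, -3); (-1, 3) → (2, 3); (1, 5) → (6, 5)
T2 translate by (2, -6): (-2, -3) → (0, -9); (1, -3) → (3, -9); (2, 3) → (4, -3); (6, 5) → (8, -1)
T3 reflect across x = 0: (0, -9) → (0, -9); (3, -9) → (-3, -9); (4, -3) → (-4, -3); (8, -1) → (-8, -1)
T4 reflect across y = 0: (0, -9) → (0, 9); (-3, -9) → (-3, 9); (-4, -3) → (-4, 3); (-8, -1) → (-8, 1)
T5 shear: y ← y + 1/2·x: (0, 9) → (0, 9); (-3, 9) → (-3, 15/2); (-4, 3) → (-4, 1); (-8, 1) → (-8, -3)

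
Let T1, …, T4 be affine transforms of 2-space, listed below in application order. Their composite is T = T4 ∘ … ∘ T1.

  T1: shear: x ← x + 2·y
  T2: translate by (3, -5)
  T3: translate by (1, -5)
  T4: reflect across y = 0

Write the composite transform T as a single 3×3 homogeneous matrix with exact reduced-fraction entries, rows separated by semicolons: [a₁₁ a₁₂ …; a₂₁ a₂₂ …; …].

T = [1 2 4; 0 -1 10; 0 0 1]

T1 = [1 2 0; 0 1 0; 0 0 1]
T2·T1 = [1 2 3; 0 1 -5; 0 0 1]
T3·…·T1 = [1 2 4; 0 1 -10; 0 0 1]
T4·…·T1 = [1 2 4; 0 -1 10; 0 0 1]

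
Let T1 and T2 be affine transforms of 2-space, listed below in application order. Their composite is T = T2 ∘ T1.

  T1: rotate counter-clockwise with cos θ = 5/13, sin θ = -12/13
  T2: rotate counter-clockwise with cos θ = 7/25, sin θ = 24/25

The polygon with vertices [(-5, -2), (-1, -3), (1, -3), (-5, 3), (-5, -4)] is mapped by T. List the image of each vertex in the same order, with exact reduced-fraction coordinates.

image vertices: (-1543/325, -826/325), (-43/65, -201/65), (431/325, -933/325), (-1723/325, 789/325), (-1471/325, -1472/325)

T1 rotate counter-clockwise with cos θ = 5/13, sin θ = -12/13: (-5, -2) → (-49/13, 50/13); (-1, -3) → (-41/13, -3/13); (1, -3) → (-31/13, -27/13); (-5, 3) → (11/13, 75/13); (-5, -4) → (-73/13, 40/13)
T2 rotate counter-clockwise with cos θ = 7/25, sin θ = 24/25: (-49/13, 50/13) → (-1543/325, -826/325); (-41/13, -3/13) → (-43/65, -201/65); (-31/13, -27/13) → (431/325, -933/325); (11/13, 75/13) → (-1723/325, 789/325); (-73/13, 40/13) → (-1471/325, -1472/325)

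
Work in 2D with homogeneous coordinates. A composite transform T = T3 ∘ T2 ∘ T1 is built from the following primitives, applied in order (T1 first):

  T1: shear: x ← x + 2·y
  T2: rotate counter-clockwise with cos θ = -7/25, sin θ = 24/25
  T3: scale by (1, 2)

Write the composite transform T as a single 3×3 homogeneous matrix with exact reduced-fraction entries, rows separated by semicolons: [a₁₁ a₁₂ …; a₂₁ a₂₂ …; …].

T = [-7/25 -38/25 0; 48/25 82/25 0; 0 0 1]

T1 = [1 2 0; 0 1 0; 0 0 1]
T2·T1 = [-7/25 -38/25 0; 24/25 41/25 0; 0 0 1]
T3·…·T1 = [-7/25 -38/25 0; 48/25 82/25 0; 0 0 1]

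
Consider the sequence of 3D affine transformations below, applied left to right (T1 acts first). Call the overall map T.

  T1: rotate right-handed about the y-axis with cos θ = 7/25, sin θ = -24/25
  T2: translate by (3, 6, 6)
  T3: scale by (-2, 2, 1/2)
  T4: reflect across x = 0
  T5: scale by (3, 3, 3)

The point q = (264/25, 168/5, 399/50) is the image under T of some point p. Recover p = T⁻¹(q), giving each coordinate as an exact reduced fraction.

T1 = [7/25 0 -24/25 0; 0 1 0 0; 24/25 0 7/25 0; 0 0 0 1]
T2·T1 = [7/25 0 -24/25 3; 0 1 0 6; 24/25 0 7/25 6; 0 0 0 1]
T3·…·T1 = [-14/25 0 48/25 -6; 0 2 0 12; 12/25 0 7/50 3; 0 0 0 1]
T4·…·T1 = [14/25 0 -48/25 6; 0 2 0 12; 12/25 0 7/50 3; 0 0 0 1]
T5·…·T1 = [42/25 0 -144/25 18; 0 6 0 36; 36/25 0 21/50 9; 0 0 0 1]
det M = 54; M⁻¹ = [7/150 0 16/25 -33/5; 0 1/6 0 -6; -4/25 0 14/75 6/5; 0 0 0 1]
M⁻¹ · (264/25, 168/5, 399/50)ᵀ = (-1, -2/5, 1)ᵀ

p = (-1, -2/5, 1)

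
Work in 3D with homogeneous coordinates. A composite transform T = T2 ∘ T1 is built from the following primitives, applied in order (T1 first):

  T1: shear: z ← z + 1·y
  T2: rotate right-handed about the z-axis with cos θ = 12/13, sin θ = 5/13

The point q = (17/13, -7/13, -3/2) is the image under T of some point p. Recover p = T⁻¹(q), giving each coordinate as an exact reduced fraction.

p = (1, -1, -1/2)

T1 = [1 0 0 0; 0 1 0 0; 0 1 1 0; 0 0 0 1]
T2·T1 = [12/13 -5/13 0 0; 5/13 12/13 0 0; 0 1 1 0; 0 0 0 1]
det M = 1; M⁻¹ = [12/13 5/13 0 0; -5/13 12/13 0 0; 5/13 -12/13 1 0; 0 0 0 1]
M⁻¹ · (17/13, -7/13, -3/2)ᵀ = (1, -1, -1/2)ᵀ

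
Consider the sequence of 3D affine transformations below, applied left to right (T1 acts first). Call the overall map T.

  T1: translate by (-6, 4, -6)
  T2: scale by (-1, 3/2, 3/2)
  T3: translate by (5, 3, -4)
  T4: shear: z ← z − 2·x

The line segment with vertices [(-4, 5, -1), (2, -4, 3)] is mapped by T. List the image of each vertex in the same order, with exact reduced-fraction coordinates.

image vertices: (15, 33/2, -89/2), (9, 3, -53/2)

T1 translate by (-6, 4, -6): (-4, 5, -1) → (-10, 9, -7); (2, -4, 3) → (-4, 0, -3)
T2 scale by (-1, 3/2, 3/2): (-10, 9, -7) → (10, 27/2, -21/2); (-4, 0, -3) → (4, 0, -9/2)
T3 translate by (5, 3, -4): (10, 27/2, -21/2) → (15, 33/2, -29/2); (4, 0, -9/2) → (9, 3, -17/2)
T4 shear: z ← z − 2·x: (15, 33/2, -29/2) → (15, 33/2, -89/2); (9, 3, -17/2) → (9, 3, -53/2)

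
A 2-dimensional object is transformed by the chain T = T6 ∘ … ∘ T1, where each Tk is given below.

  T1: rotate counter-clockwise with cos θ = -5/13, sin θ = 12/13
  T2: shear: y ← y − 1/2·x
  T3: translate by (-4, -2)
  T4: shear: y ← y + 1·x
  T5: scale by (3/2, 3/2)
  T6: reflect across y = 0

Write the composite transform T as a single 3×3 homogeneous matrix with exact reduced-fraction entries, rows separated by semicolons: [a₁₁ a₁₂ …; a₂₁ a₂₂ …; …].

T1 = [-5/13 -12/13 0; 12/13 -5/13 0; 0 0 1]
T2·T1 = [-5/13 -12/13 0; 29/26 1/13 0; 0 0 1]
T3·…·T1 = [-5/13 -12/13 -4; 29/26 1/13 -2; 0 0 1]
T4·…·T1 = [-5/13 -12/13 -4; 19/26 -11/13 -6; 0 0 1]
T5·…·T1 = [-15/26 -18/13 -6; 57/52 -33/26 -9; 0 0 1]
T6·…·T1 = [-15/26 -18/13 -6; -57/52 33/26 9; 0 0 1]

T = [-15/26 -18/13 -6; -57/52 33/26 9; 0 0 1]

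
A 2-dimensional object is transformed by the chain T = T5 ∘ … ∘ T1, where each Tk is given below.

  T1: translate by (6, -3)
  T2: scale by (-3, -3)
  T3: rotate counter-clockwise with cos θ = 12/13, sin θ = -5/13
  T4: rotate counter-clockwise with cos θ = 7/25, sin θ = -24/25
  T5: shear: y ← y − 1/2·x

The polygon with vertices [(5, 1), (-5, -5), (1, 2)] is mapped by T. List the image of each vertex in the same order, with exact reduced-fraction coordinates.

image vertices: (3126/325, 1776/65), (1572/65, -153/13), (69/13, 465/26)

T1 translate by (6, -3): (5, 1) → (11, -2); (-5, -5) → (1, -8); (1, 2) → (7, -1)
T2 scale by (-3, -3): (11, -2) → (-33, 6); (1, -8) → (-3, 24); (7, -1) → (-21, 3)
T3 rotate counter-clockwise with cos θ = 12/13, sin θ = -5/13: (-33, 6) → (-366/13, 237/13); (-3, 24) → (84/13, 303/13); (-21, 3) → (-237/13, 141/13)
T4 rotate counter-clockwise with cos θ = 7/25, sin θ = -24/25: (-366/13, 237/13) → (3126/325, 10443/325); (84/13, 303/13) → (1572/65, 21/65); (-237/13, 141/13) → (69/13, 267/13)
T5 shear: y ← y − 1/2·x: (3126/325, 10443/325) → (3126/325, 1776/65); (1572/65, 21/65) → (1572/65, -153/13); (69/13, 267/13) → (69/13, 465/26)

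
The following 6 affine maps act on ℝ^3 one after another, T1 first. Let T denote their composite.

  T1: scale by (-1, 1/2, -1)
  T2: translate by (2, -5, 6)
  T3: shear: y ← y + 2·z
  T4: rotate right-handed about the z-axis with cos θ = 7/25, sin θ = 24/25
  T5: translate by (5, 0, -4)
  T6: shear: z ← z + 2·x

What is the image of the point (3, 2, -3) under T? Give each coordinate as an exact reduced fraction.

T1 scale by (-1, 1/2, -1): (3, 2, -3) → (-3, 1, 3)
T2 translate by (2, -5, 6): (-3, 1, 3) → (-1, -4, 9)
T3 shear: y ← y + 2·z: (-1, -4, 9) → (-1, 14, 9)
T4 rotate right-handed about the z-axis with cos θ = 7/25, sin θ = 24/25: (-1, 14, 9) → (-343/25, 74/25, 9)
T5 translate by (5, 0, -4): (-343/25, 74/25, 9) → (-218/25, 74/25, 5)
T6 shear: z ← z + 2·x: (-218/25, 74/25, 5) → (-218/25, 74/25, -311/25)

T(p) = (-218/25, 74/25, -311/25)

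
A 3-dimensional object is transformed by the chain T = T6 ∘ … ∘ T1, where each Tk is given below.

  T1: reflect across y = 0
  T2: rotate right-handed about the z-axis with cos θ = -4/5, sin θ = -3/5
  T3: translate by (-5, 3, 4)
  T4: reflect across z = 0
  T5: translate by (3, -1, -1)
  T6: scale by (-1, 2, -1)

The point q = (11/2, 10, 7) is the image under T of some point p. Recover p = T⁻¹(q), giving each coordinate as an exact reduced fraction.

p = (1, 9/2, 2)

T1 = [1 0 0 0; 0 -1 0 0; 0 0 1 0; 0 0 0 1]
T2·T1 = [-4/5 -3/5 0 0; -3/5 4/5 0 0; 0 0 1 0; 0 0 0 1]
T3·…·T1 = [-4/5 -3/5 0 -5; -3/5 4/5 0 3; 0 0 1 4; 0 0 0 1]
T4·…·T1 = [-4/5 -3/5 0 -5; -3/5 4/5 0 3; 0 0 -1 -4; 0 0 0 1]
T5·…·T1 = [-4/5 -3/5 0 -2; -3/5 4/5 0 2; 0 0 -1 -5; 0 0 0 1]
T6·…·T1 = [4/5 3/5 0 2; -6/5 8/5 0 4; 0 0 1 5; 0 0 0 1]
det M = 2; M⁻¹ = [4/5 -3/10 0 -2/5; 3/5 2/5 0 -14/5; 0 0 1 -5; 0 0 0 1]
M⁻¹ · (11/2, 10, 7)ᵀ = (1, 9/2, 2)ᵀ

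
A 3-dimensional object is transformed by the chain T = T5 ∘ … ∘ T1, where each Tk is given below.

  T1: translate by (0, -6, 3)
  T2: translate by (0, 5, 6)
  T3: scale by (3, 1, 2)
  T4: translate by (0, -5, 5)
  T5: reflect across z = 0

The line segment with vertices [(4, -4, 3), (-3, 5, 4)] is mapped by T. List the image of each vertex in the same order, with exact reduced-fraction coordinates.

T1 translate by (0, -6, 3): (4, -4, 3) → (4, -10, 6); (-3, 5, 4) → (-3, -1, 7)
T2 translate by (0, 5, 6): (4, -10, 6) → (4, -5, 12); (-3, -1, 7) → (-3, 4, 13)
T3 scale by (3, 1, 2): (4, -5, 12) → (12, -5, 24); (-3, 4, 13) → (-9, 4, 26)
T4 translate by (0, -5, 5): (12, -5, 24) → (12, -10, 29); (-9, 4, 26) → (-9, -1, 31)
T5 reflect across z = 0: (12, -10, 29) → (12, -10, -29); (-9, -1, 31) → (-9, -1, -31)

image vertices: (12, -10, -29), (-9, -1, -31)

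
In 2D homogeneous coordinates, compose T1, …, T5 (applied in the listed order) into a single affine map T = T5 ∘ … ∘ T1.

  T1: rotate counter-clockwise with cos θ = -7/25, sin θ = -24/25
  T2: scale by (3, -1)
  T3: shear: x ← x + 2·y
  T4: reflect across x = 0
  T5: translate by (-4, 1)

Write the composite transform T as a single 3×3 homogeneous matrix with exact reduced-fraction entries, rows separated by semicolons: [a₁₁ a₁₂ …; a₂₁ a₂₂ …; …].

T = [-27/25 -86/25 -4; 24/25 7/25 1; 0 0 1]

T1 = [-7/25 24/25 0; -24/25 -7/25 0; 0 0 1]
T2·T1 = [-21/25 72/25 0; 24/25 7/25 0; 0 0 1]
T3·…·T1 = [27/25 86/25 0; 24/25 7/25 0; 0 0 1]
T4·…·T1 = [-27/25 -86/25 0; 24/25 7/25 0; 0 0 1]
T5·…·T1 = [-27/25 -86/25 -4; 24/25 7/25 1; 0 0 1]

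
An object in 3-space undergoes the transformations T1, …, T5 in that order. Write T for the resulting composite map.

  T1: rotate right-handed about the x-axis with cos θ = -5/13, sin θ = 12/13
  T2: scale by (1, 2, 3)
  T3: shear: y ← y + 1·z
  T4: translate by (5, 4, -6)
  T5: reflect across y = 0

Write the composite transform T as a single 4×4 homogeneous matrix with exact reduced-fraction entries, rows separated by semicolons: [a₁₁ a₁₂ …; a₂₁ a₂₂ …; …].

T1 = [1 0 0 0; 0 -5/13 -12/13 0; 0 12/13 -5/13 0; 0 0 0 1]
T2·T1 = [1 0 0 0; 0 -10/13 -24/13 0; 0 36/13 -15/13 0; 0 0 0 1]
T3·…·T1 = [1 0 0 0; 0 2 -3 0; 0 36/13 -15/13 0; 0 0 0 1]
T4·…·T1 = [1 0 0 5; 0 2 -3 4; 0 36/13 -15/13 -6; 0 0 0 1]
T5·…·T1 = [1 0 0 5; 0 -2 3 -4; 0 36/13 -15/13 -6; 0 0 0 1]

T = [1 0 0 5; 0 -2 3 -4; 0 36/13 -15/13 -6; 0 0 0 1]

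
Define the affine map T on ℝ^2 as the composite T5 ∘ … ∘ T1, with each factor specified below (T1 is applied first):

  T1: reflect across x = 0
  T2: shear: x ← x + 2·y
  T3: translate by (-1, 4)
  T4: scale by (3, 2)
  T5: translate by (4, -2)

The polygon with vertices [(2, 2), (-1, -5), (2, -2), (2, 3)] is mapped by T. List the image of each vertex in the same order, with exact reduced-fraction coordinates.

image vertices: (7, 10), (-26, -4), (-17, 2), (13, 12)

T1 reflect across x = 0: (2, 2) → (-2, 2); (-1, -5) → (1, -5); (2, -2) → (-2, -2); (2, 3) → (-2, 3)
T2 shear: x ← x + 2·y: (-2, 2) → (2, 2); (1, -5) → (-9, -5); (-2, -2) → (-6, -2); (-2, 3) → (4, 3)
T3 translate by (-1, 4): (2, 2) → (1, 6); (-9, -5) → (-10, -1); (-6, -2) → (-7, 2); (4, 3) → (3, 7)
T4 scale by (3, 2): (1, 6) → (3, 12); (-10, -1) → (-30, -2); (-7, 2) → (-21, 4); (3, 7) → (9, 14)
T5 translate by (4, -2): (3, 12) → (7, 10); (-30, -2) → (-26, -4); (-21, 4) → (-17, 2); (9, 14) → (13, 12)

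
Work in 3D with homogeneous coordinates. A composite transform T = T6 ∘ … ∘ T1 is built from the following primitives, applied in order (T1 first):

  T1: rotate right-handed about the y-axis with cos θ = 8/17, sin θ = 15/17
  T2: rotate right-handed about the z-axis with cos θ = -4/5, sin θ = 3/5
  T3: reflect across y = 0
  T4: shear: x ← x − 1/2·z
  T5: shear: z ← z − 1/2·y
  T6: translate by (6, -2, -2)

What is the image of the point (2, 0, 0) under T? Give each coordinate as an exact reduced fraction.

T1 rotate right-handed about the y-axis with cos θ = 8/17, sin θ = 15/17: (2, 0, 0) → (16/17, 0, -30/17)
T2 rotate right-handed about the z-axis with cos θ = -4/5, sin θ = 3/5: (16/17, 0, -30/17) → (-64/85, 48/85, -30/17)
T3 reflect across y = 0: (-64/85, 48/85, -30/17) → (-64/85, -48/85, -30/17)
T4 shear: x ← x − 1/2·z: (-64/85, -48/85, -30/17) → (11/85, -48/85, -30/17)
T5 shear: z ← z − 1/2·y: (11/85, -48/85, -30/17) → (11/85, -48/85, -126/85)
T6 translate by (6, -2, -2): (11/85, -48/85, -126/85) → (521/85, -218/85, -296/85)

T(p) = (521/85, -218/85, -296/85)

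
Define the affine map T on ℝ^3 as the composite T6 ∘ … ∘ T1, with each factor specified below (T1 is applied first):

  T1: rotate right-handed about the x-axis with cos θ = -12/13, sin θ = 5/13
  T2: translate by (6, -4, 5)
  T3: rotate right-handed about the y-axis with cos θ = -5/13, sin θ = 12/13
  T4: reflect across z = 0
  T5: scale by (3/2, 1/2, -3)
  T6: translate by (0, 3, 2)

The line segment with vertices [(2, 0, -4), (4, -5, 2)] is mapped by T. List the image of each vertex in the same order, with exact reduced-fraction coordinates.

image vertices: (1254/169, 23/13, -5101/169), (-687/169, 38/13, -4582/169)

T1 rotate right-handed about the x-axis with cos θ = -12/13, sin θ = 5/13: (2, 0, -4) → (2, 20/13, 48/13); (4, -5, 2) → (4, 50/13, -49/13)
T2 translate by (6, -4, 5): (2, 20/13, 48/13) → (8, -32/13, 113/13); (4, 50/13, -49/13) → (10, -2/13, 16/13)
T3 rotate right-handed about the y-axis with cos θ = -5/13, sin θ = 12/13: (8, -32/13, 113/13) → (836/169, -32/13, -1813/169); (10, -2/13, 16/13) → (-458/169, -2/13, -1640/169)
T4 reflect across z = 0: (836/169, -32/13, -1813/169) → (836/169, -32/13, 1813/169); (-458/169, -2/13, -1640/169) → (-458/169, -2/13, 1640/169)
T5 scale by (3/2, 1/2, -3): (836/169, -32/13, 1813/169) → (1254/169, -16/13, -5439/169); (-458/169, -2/13, 1640/169) → (-687/169, -1/13, -4920/169)
T6 translate by (0, 3, 2): (1254/169, -16/13, -5439/169) → (1254/169, 23/13, -5101/169); (-687/169, -1/13, -4920/169) → (-687/169, 38/13, -4582/169)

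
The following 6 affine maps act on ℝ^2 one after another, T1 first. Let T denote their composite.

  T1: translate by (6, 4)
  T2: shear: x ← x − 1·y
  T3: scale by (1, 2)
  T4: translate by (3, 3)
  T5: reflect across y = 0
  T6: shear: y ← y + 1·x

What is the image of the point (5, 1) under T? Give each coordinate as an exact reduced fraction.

T1 translate by (6, 4): (5, 1) → (11, 5)
T2 shear: x ← x − 1·y: (11, 5) → (6, 5)
T3 scale by (1, 2): (6, 5) → (6, 10)
T4 translate by (3, 3): (6, 10) → (9, 13)
T5 reflect across y = 0: (9, 13) → (9, -13)
T6 shear: y ← y + 1·x: (9, -13) → (9, -4)

T(p) = (9, -4)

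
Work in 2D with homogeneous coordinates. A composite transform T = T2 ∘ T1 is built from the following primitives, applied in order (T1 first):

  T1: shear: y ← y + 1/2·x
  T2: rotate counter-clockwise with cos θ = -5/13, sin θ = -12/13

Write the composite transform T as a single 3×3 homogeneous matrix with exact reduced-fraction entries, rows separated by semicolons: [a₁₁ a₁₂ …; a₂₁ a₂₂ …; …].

T1 = [1 0 0; 1/2 1 0; 0 0 1]
T2·T1 = [1/13 12/13 0; -29/26 -5/13 0; 0 0 1]

T = [1/13 12/13 0; -29/26 -5/13 0; 0 0 1]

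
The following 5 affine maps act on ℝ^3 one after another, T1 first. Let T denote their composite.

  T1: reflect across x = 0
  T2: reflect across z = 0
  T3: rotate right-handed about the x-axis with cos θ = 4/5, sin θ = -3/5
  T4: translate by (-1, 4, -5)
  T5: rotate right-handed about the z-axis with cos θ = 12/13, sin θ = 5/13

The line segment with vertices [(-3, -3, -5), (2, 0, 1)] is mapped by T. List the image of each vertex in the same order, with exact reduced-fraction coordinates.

image vertices: (1/13, 326/65, 4/5), (-53/13, 129/65, -29/5)

T1 reflect across x = 0: (-3, -3, -5) → (3, -3, -5); (2, 0, 1) → (-2, 0, 1)
T2 reflect across z = 0: (3, -3, -5) → (3, -3, 5); (-2, 0, 1) → (-2, 0, -1)
T3 rotate right-handed about the x-axis with cos θ = 4/5, sin θ = -3/5: (3, -3, 5) → (3, 3/5, 29/5); (-2, 0, -1) → (-2, -3/5, -4/5)
T4 translate by (-1, 4, -5): (3, 3/5, 29/5) → (2, 23/5, 4/5); (-2, -3/5, -4/5) → (-3, 17/5, -29/5)
T5 rotate right-handed about the z-axis with cos θ = 12/13, sin θ = 5/13: (2, 23/5, 4/5) → (1/13, 326/65, 4/5); (-3, 17/5, -29/5) → (-53/13, 129/65, -29/5)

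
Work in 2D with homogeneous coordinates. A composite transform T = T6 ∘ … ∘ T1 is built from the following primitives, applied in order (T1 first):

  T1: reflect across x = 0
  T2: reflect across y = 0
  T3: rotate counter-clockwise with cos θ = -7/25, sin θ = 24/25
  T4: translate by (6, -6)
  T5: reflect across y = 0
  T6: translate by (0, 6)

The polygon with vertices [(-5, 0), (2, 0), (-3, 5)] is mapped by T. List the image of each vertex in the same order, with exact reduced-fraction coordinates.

T1 reflect across x = 0: (-5, 0) → (5, 0); (2, 0) → (-2, 0); (-3, 5) → (3, 5)
T2 reflect across y = 0: (5, 0) → (5, 0); (-2, 0) → (-2, 0); (3, 5) → (3, -5)
T3 rotate counter-clockwise with cos θ = -7/25, sin θ = 24/25: (5, 0) → (-7/5, 24/5); (-2, 0) → (14/25, -48/25); (3, -5) → (99/25, 107/25)
T4 translate by (6, -6): (-7/5, 24/5) → (23/5, -6/5); (14/25, -48/25) → (164/25, -198/25); (99/25, 107/25) → (249/25, -43/25)
T5 reflect across y = 0: (23/5, -6/5) → (23/5, 6/5); (164/25, -198/25) → (164/25, 198/25); (249/25, -43/25) → (249/25, 43/25)
T6 translate by (0, 6): (23/5, 6/5) → (23/5, 36/5); (164/25, 198/25) → (164/25, 348/25); (249/25, 43/25) → (249/25, 193/25)

image vertices: (23/5, 36/5), (164/25, 348/25), (249/25, 193/25)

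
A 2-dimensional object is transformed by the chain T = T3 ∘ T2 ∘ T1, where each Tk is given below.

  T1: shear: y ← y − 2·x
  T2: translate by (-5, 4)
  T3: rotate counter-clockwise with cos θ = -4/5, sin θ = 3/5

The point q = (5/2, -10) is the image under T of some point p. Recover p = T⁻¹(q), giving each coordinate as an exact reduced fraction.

p = (-3, -7/2)

T1 = [1 0 0; -2 1 0; 0 0 1]
T2·T1 = [1 0 -5; -2 1 4; 0 0 1]
T3·…·T1 = [2/5 -3/5 8/5; 11/5 -4/5 -31/5; 0 0 1]
det M = 1; M⁻¹ = [-4/5 3/5 5; -11/5 2/5 6; 0 0 1]
M⁻¹ · (5/2, -10)ᵀ = (-3, -7/2)ᵀ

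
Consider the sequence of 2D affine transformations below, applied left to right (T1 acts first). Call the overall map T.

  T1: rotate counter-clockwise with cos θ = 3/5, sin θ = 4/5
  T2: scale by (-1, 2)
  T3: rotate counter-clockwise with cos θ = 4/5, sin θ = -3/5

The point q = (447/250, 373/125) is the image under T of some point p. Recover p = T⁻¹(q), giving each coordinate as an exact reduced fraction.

T1 = [3/5 -4/5 0; 4/5 3/5 0; 0 0 1]
T2·T1 = [-3/5 4/5 0; 8/5 6/5 0; 0 0 1]
T3·…·T1 = [12/25 34/25 0; 41/25 12/25 0; 0 0 1]
det M = -2; M⁻¹ = [-6/25 17/25 0; 41/50 -6/25 0; 0 0 1]
M⁻¹ · (447/250, 373/125)ᵀ = (8/5, 3/4)ᵀ

p = (8/5, 3/4)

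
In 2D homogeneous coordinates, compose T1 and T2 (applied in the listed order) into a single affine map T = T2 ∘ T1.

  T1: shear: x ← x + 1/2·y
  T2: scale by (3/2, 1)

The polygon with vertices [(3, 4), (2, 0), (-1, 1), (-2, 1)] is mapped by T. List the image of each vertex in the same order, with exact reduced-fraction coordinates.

image vertices: (15/2, 4), (3, 0), (-3/4, 1), (-9/4, 1)

T1 shear: x ← x + 1/2·y: (3, 4) → (5, 4); (2, 0) → (2, 0); (-1, 1) → (-1/2, 1); (-2, 1) → (-3/2, 1)
T2 scale by (3/2, 1): (5, 4) → (15/2, 4); (2, 0) → (3, 0); (-1/2, 1) → (-3/4, 1); (-3/2, 1) → (-9/4, 1)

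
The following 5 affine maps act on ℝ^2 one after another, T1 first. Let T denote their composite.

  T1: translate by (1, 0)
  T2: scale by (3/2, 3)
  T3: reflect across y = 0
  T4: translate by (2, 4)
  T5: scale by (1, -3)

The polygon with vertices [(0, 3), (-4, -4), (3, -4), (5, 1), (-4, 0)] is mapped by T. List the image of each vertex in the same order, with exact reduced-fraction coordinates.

T1 translate by (1, 0): (0, 3) → (1, 3); (-4, -4) → (-3, -4); (3, -4) → (4, -4); (5, 1) → (6, 1); (-4, 0) → (-3, 0)
T2 scale by (3/2, 3): (1, 3) → (3/2, 9); (-3, -4) → (-9/2, -12); (4, -4) → (6, -12); (6, 1) → (9, 3); (-3, 0) → (-9/2, 0)
T3 reflect across y = 0: (3/2, 9) → (3/2, -9); (-9/2, -12) → (-9/2, 12); (6, -12) → (6, 12); (9, 3) → (9, -3); (-9/2, 0) → (-9/2, 0)
T4 translate by (2, 4): (3/2, -9) → (7/2, -5); (-9/2, 12) → (-5/2, 16); (6, 12) → (8, 16); (9, -3) → (11, 1); (-9/2, 0) → (-5/2, 4)
T5 scale by (1, -3): (7/2, -5) → (7/2, 15); (-5/2, 16) → (-5/2, -48); (8, 16) → (8, -48); (11, 1) → (11, -3); (-5/2, 4) → (-5/2, -12)

image vertices: (7/2, 15), (-5/2, -48), (8, -48), (11, -3), (-5/2, -12)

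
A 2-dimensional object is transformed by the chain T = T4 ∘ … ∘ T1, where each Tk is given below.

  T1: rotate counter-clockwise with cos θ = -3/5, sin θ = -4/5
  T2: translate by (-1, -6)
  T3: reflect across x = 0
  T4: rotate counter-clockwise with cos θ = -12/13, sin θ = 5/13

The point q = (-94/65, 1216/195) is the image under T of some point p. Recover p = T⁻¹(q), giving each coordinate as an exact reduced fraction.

p = (1, -8/3)

T1 = [-3/5 4/5 0; -4/5 -3/5 0; 0 0 1]
T2·T1 = [-3/5 4/5 -1; -4/5 -3/5 -6; 0 0 1]
T3·…·T1 = [3/5 -4/5 1; -4/5 -3/5 -6; 0 0 1]
T4·…·T1 = [-16/65 63/65 18/13; 63/65 16/65 77/13; 0 0 1]
det M = -1; M⁻¹ = [-16/65 63/65 -27/5; 63/65 16/65 -14/5; 0 0 1]
M⁻¹ · (-94/65, 1216/195)ᵀ = (1, -8/3)ᵀ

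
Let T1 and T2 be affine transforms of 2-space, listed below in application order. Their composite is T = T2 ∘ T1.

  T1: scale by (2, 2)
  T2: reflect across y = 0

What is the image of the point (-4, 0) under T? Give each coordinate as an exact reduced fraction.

T1 scale by (2, 2): (-4, 0) → (-8, 0)
T2 reflect across y = 0: (-8, 0) → (-8, 0)

T(p) = (-8, 0)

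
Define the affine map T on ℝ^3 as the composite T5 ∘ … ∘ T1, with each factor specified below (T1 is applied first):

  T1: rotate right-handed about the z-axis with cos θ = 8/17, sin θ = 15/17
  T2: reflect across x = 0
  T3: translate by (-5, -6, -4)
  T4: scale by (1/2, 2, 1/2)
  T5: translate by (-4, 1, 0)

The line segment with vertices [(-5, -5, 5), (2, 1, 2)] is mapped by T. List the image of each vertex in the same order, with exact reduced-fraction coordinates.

image vertices: (-128/17, -417/17, 1/2), (-111/17, -111/17, -1)

T1 rotate right-handed about the z-axis with cos θ = 8/17, sin θ = 15/17: (-5, -5, 5) → (35/17, -115/17, 5); (2, 1, 2) → (1/17, 38/17, 2)
T2 reflect across x = 0: (35/17, -115/17, 5) → (-35/17, -115/17, 5); (1/17, 38/17, 2) → (-1/17, 38/17, 2)
T3 translate by (-5, -6, -4): (-35/17, -115/17, 5) → (-120/17, -217/17, 1); (-1/17, 38/17, 2) → (-86/17, -64/17, -2)
T4 scale by (1/2, 2, 1/2): (-120/17, -217/17, 1) → (-60/17, -434/17, 1/2); (-86/17, -64/17, -2) → (-43/17, -128/17, -1)
T5 translate by (-4, 1, 0): (-60/17, -434/17, 1/2) → (-128/17, -417/17, 1/2); (-43/17, -128/17, -1) → (-111/17, -111/17, -1)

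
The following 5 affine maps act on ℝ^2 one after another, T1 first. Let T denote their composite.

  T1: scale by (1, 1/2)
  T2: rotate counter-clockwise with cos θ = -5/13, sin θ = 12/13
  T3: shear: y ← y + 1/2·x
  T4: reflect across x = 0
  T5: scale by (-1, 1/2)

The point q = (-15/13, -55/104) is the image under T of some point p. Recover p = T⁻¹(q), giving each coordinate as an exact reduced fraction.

T1 = [1 0 0; 0 1/2 0; 0 0 1]
T2·T1 = [-5/13 -6/13 0; 12/13 -5/26 0; 0 0 1]
T3·…·T1 = [-5/13 -6/13 0; 19/26 -11/26 0; 0 0 1]
T4·…·T1 = [5/13 6/13 0; 19/26 -11/26 0; 0 0 1]
T5·…·T1 = [-5/13 -6/13 0; 19/52 -11/52 0; 0 0 1]
det M = 1/4; M⁻¹ = [-11/13 24/13 0; -19/13 -20/13 0; 0 0 1]
M⁻¹ · (-15/13, -55/104)ᵀ = (0, 5/2)ᵀ

p = (0, 5/2)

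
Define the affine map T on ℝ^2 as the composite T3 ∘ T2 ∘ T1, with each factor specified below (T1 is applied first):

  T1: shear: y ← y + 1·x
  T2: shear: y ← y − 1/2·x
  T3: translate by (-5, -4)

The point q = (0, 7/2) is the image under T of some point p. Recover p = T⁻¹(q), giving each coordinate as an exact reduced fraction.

T1 = [1 0 0; 1 1 0; 0 0 1]
T2·T1 = [1 0 0; 1/2 1 0; 0 0 1]
T3·…·T1 = [1 0 -5; 1/2 1 -4; 0 0 1]
det M = 1; M⁻¹ = [1 0 5; -1/2 1 3/2; 0 0 1]
M⁻¹ · (0, 7/2)ᵀ = (5, 5)ᵀ

p = (5, 5)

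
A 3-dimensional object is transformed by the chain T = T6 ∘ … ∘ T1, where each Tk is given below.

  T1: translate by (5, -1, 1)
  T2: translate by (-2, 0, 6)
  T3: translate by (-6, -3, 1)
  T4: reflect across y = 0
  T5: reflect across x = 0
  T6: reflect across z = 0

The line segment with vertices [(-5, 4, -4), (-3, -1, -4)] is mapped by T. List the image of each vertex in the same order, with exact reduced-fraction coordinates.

image vertices: (8, 0, -4), (6, 5, -4)

T1 translate by (5, -1, 1): (-5, 4, -4) → (0, 3, -3); (-3, -1, -4) → (2, -2, -3)
T2 translate by (-2, 0, 6): (0, 3, -3) → (-2, 3, 3); (2, -2, -3) → (0, -2, 3)
T3 translate by (-6, -3, 1): (-2, 3, 3) → (-8, 0, 4); (0, -2, 3) → (-6, -5, 4)
T4 reflect across y = 0: (-8, 0, 4) → (-8, 0, 4); (-6, -5, 4) → (-6, 5, 4)
T5 reflect across x = 0: (-8, 0, 4) → (8, 0, 4); (-6, 5, 4) → (6, 5, 4)
T6 reflect across z = 0: (8, 0, 4) → (8, 0, -4); (6, 5, 4) → (6, 5, -4)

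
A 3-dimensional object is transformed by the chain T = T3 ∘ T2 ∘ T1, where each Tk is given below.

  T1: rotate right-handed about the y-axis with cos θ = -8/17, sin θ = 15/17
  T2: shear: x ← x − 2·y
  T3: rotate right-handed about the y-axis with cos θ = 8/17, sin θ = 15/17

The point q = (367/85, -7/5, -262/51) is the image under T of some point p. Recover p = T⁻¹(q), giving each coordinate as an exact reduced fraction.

T1 = [-8/17 0 15/17 0; 0 1 0 0; -15/17 0 -8/17 0; 0 0 0 1]
T2·T1 = [-8/17 -2 15/17 0; 0 1 0 0; -15/17 0 -8/17 0; 0 0 0 1]
T3·…·T1 = [-1 -16/17 0 0; 0 1 0 0; 0 30/17 -1 0; 0 0 0 1]
det M = 1; M⁻¹ = [-1 -16/17 0 0; 0 1 0 0; 0 30/17 -1 0; 0 0 0 1]
M⁻¹ · (367/85, -7/5, -262/51)ᵀ = (-3, -7/5, 8/3)ᵀ

p = (-3, -7/5, 8/3)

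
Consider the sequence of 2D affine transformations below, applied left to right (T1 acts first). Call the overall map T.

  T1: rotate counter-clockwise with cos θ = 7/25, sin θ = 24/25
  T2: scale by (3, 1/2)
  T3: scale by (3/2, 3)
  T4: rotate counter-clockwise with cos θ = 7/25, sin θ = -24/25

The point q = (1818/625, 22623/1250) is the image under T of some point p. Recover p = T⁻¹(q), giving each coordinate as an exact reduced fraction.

T1 = [7/25 -24/25 0; 24/25 7/25 0; 0 0 1]
T2·T1 = [21/25 -72/25 0; 12/25 7/50 0; 0 0 1]
T3·…·T1 = [63/50 -108/25 0; 36/25 21/50 0; 0 0 1]
T4·…·T1 = [2169/1250 -504/625 0; -504/625 5331/1250 0; 0 0 1]
det M = 27/4; M⁻¹ = [3554/5625 224/1875 0; 224/1875 482/1875 0; 0 0 1]
M⁻¹ · (1818/625, 22623/1250)ᵀ = (4, 5)ᵀ

p = (4, 5)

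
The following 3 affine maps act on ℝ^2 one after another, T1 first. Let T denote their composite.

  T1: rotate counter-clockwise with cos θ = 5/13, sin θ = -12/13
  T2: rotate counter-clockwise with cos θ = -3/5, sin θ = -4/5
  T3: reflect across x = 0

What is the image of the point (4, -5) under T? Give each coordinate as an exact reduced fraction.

T(p) = (172/65, 379/65)

T1 rotate counter-clockwise with cos θ = 5/13, sin θ = -12/13: (4, -5) → (-40/13, -73/13)
T2 rotate counter-clockwise with cos θ = -3/5, sin θ = -4/5: (-40/13, -73/13) → (-172/65, 379/65)
T3 reflect across x = 0: (-172/65, 379/65) → (172/65, 379/65)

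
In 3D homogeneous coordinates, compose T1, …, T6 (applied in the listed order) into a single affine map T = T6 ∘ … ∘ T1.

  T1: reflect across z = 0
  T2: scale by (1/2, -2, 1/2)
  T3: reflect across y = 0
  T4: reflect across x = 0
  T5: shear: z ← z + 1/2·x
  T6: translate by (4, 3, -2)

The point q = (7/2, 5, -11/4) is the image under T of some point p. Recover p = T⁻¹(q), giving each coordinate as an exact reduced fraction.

p = (1, 1, 1)

T1 = [1 0 0 0; 0 1 0 0; 0 0 -1 0; 0 0 0 1]
T2·T1 = [1/2 0 0 0; 0 -2 0 0; 0 0 -1/2 0; 0 0 0 1]
T3·…·T1 = [1/2 0 0 0; 0 2 0 0; 0 0 -1/2 0; 0 0 0 1]
T4·…·T1 = [-1/2 0 0 0; 0 2 0 0; 0 0 -1/2 0; 0 0 0 1]
T5·…·T1 = [-1/2 0 0 0; 0 2 0 0; -1/4 0 -1/2 0; 0 0 0 1]
T6·…·T1 = [-1/2 0 0 4; 0 2 0 3; -1/4 0 -1/2 -2; 0 0 0 1]
det M = 1/2; M⁻¹ = [-2 0 0 8; 0 1/2 0 -3/2; 1 0 -2 -8; 0 0 0 1]
M⁻¹ · (7/2, 5, -11/4)ᵀ = (1, 1, 1)ᵀ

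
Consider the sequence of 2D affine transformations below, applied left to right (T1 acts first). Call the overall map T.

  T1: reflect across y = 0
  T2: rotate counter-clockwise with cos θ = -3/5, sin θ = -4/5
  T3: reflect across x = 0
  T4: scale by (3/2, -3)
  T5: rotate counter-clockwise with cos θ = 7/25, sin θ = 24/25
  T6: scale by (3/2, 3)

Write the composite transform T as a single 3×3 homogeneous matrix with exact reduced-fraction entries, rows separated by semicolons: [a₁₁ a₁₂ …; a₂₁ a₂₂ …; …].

T = [-1539/500 387/125 0; 576/125 243/125 0; 0 0 1]

T1 = [1 0 0; 0 -1 0; 0 0 1]
T2·T1 = [-3/5 -4/5 0; -4/5 3/5 0; 0 0 1]
T3·…·T1 = [3/5 4/5 0; -4/5 3/5 0; 0 0 1]
T4·…·T1 = [9/10 6/5 0; 12/5 -9/5 0; 0 0 1]
T5·…·T1 = [-513/250 258/125 0; 192/125 81/125 0; 0 0 1]
T6·…·T1 = [-1539/500 387/125 0; 576/125 243/125 0; 0 0 1]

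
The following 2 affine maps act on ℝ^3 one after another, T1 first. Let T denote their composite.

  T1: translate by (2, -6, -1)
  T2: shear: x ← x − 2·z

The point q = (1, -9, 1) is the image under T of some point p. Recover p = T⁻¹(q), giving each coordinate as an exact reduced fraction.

T1 = [1 0 0 2; 0 1 0 -6; 0 0 1 -1; 0 0 0 1]
T2·T1 = [1 0 -2 4; 0 1 0 -6; 0 0 1 -1; 0 0 0 1]
det M = 1; M⁻¹ = [1 0 2 -2; 0 1 0 6; 0 0 1 1; 0 0 0 1]
M⁻¹ · (1, -9, 1)ᵀ = (1, -3, 2)ᵀ

p = (1, -3, 2)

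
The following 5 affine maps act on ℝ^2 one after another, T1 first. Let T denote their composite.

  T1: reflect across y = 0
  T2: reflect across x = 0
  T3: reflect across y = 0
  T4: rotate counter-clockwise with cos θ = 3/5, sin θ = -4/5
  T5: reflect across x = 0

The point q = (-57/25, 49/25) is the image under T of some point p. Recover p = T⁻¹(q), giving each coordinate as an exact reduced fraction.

T1 = [1 0 0; 0 -1 0; 0 0 1]
T2·T1 = [-1 0 0; 0 -1 0; 0 0 1]
T3·…·T1 = [-1 0 0; 0 1 0; 0 0 1]
T4·…·T1 = [-3/5 4/5 0; 4/5 3/5 0; 0 0 1]
T5·…·T1 = [3/5 -4/5 0; 4/5 3/5 0; 0 0 1]
det M = 1; M⁻¹ = [3/5 4/5 0; -4/5 3/5 0; 0 0 1]
M⁻¹ · (-57/25, 49/25)ᵀ = (1/5, 3)ᵀ

p = (1/5, 3)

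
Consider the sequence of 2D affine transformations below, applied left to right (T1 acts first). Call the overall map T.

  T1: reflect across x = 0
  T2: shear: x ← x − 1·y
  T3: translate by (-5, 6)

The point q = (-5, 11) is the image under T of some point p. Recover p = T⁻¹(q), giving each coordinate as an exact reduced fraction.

p = (-5, 5)

T1 = [-1 0 0; 0 1 0; 0 0 1]
T2·T1 = [-1 -1 0; 0 1 0; 0 0 1]
T3·…·T1 = [-1 -1 -5; 0 1 6; 0 0 1]
det M = -1; M⁻¹ = [-1 -1 1; 0 1 -6; 0 0 1]
M⁻¹ · (-5, 11)ᵀ = (-5, 5)ᵀ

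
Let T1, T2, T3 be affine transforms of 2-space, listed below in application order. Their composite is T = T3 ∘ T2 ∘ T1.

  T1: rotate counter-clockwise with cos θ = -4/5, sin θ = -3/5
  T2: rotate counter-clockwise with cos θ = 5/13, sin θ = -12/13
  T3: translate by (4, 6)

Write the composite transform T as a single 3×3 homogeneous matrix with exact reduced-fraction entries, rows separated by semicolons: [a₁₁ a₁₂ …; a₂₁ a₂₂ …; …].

T1 = [-4/5 3/5 0; -3/5 -4/5 0; 0 0 1]
T2·T1 = [-56/65 -33/65 0; 33/65 -56/65 0; 0 0 1]
T3·…·T1 = [-56/65 -33/65 4; 33/65 -56/65 6; 0 0 1]

T = [-56/65 -33/65 4; 33/65 -56/65 6; 0 0 1]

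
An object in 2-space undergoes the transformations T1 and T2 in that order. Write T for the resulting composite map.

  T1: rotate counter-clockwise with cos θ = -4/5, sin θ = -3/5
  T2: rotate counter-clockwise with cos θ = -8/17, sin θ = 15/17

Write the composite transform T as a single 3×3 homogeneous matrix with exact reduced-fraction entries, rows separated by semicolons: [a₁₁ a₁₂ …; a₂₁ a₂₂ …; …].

T = [77/85 36/85 0; -36/85 77/85 0; 0 0 1]

T1 = [-4/5 3/5 0; -3/5 -4/5 0; 0 0 1]
T2·T1 = [77/85 36/85 0; -36/85 77/85 0; 0 0 1]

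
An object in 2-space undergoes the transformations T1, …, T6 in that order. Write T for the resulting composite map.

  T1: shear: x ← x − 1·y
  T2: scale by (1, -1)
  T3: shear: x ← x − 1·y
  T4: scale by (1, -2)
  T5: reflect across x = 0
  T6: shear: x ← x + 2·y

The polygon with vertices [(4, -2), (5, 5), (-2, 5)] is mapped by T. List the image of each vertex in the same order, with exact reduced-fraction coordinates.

T1 shear: x ← x − 1·y: (4, -2) → (6, -2); (5, 5) → (0, 5); (-2, 5) → (-7, 5)
T2 scale by (1, -1): (6, -2) → (6, 2); (0, 5) → (0, -5); (-7, 5) → (-7, -5)
T3 shear: x ← x − 1·y: (6, 2) → (4, 2); (0, -5) → (5, -5); (-7, -5) → (-2, -5)
T4 scale by (1, -2): (4, 2) → (4, -4); (5, -5) → (5, 10); (-2, -5) → (-2, 10)
T5 reflect across x = 0: (4, -4) → (-4, -4); (5, 10) → (-5, 10); (-2, 10) → (2, 10)
T6 shear: x ← x + 2·y: (-4, -4) → (-12, -4); (-5, 10) → (15, 10); (2, 10) → (22, 10)

image vertices: (-12, -4), (15, 10), (22, 10)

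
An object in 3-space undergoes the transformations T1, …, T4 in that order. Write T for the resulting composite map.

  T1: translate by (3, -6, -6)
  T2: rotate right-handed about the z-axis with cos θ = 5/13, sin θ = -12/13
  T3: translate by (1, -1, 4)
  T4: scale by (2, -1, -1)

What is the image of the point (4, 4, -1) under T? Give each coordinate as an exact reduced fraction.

T1 translate by (3, -6, -6): (4, 4, -1) → (7, -2, -7)
T2 rotate right-handed about the z-axis with cos θ = 5/13, sin θ = -12/13: (7, -2, -7) → (11/13, -94/13, -7)
T3 translate by (1, -1, 4): (11/13, -94/13, -7) → (24/13, -107/13, -3)
T4 scale by (2, -1, -1): (24/13, -107/13, -3) → (48/13, 107/13, 3)

T(p) = (48/13, 107/13, 3)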